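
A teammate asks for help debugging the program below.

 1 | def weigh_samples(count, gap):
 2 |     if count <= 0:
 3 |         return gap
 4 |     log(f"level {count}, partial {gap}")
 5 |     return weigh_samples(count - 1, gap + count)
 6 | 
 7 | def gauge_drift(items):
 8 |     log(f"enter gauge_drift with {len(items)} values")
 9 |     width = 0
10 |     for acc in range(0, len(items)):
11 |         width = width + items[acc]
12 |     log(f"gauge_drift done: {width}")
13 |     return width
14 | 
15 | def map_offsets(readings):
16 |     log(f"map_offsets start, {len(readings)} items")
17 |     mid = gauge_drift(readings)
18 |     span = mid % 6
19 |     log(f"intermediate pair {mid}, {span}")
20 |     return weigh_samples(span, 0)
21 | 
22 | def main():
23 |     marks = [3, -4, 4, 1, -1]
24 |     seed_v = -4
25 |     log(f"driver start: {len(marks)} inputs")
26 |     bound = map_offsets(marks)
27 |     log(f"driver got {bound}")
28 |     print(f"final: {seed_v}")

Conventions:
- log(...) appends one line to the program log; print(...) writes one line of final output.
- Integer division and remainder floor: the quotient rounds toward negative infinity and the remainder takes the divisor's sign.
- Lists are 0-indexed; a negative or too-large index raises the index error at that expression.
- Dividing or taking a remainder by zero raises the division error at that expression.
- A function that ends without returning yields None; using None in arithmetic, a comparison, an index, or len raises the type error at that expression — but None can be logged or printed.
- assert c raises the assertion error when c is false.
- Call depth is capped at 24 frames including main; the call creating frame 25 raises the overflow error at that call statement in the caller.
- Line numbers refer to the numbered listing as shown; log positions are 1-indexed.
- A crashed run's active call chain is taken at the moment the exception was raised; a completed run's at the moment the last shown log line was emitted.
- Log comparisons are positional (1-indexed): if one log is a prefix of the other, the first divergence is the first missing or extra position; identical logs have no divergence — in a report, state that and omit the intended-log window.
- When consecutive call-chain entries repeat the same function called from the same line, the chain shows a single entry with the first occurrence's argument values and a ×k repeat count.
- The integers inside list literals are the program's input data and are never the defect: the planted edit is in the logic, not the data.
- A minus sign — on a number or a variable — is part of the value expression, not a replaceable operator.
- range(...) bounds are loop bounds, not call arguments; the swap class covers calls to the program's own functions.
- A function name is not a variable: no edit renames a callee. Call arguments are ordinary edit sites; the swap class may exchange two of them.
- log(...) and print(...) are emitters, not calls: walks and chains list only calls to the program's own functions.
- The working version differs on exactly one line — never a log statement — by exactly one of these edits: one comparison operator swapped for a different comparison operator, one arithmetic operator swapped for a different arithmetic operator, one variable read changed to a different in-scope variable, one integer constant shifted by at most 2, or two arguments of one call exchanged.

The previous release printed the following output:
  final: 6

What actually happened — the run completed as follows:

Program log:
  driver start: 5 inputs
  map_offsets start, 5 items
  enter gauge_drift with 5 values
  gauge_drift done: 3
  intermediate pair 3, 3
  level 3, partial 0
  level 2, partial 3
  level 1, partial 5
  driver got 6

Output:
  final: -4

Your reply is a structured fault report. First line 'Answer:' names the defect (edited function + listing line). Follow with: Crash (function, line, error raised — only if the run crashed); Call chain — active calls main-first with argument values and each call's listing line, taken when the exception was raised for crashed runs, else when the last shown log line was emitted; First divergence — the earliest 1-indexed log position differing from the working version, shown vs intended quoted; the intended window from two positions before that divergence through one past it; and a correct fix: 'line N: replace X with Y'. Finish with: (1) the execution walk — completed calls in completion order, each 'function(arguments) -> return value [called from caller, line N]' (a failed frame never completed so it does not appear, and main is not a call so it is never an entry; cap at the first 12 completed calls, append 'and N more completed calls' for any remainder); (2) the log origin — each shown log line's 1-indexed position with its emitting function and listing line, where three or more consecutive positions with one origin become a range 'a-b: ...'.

Answer: the defect is in main at line 28.
Core observation: Every logged value matches the working version; the printed result is what differs.
Call chain: main.
First divergence: none — the logs agree in full.
Execution walk:
  gauge_drift([3, -4, 4, 1, -1]) -> 3  [called from map_offsets, line 17]
  weigh_samples(0, 6) -> 6  [called from weigh_samples, line 5]
  weigh_samples(1, 5) -> 6  [called from weigh_samples, line 5]
  weigh_samples(2, 3) -> 6  [called from weigh_samples, line 5]
  weigh_samples(3, 0) -> 6  [called from map_offsets, line 20]
  map_offsets([3, -4, 4, 1, -1]) -> 6  [called from main, line 26]
Log origin:
  1: from main, line 25
  2: from map_offsets, line 16
  3: from gauge_drift, line 8
  4: from gauge_drift, line 12
  5: from map_offsets, line 19
  6-8: from weigh_samples, line 4
  9: from main, line 27
A correct fix: line 28: replace `seed_v` with `bound`.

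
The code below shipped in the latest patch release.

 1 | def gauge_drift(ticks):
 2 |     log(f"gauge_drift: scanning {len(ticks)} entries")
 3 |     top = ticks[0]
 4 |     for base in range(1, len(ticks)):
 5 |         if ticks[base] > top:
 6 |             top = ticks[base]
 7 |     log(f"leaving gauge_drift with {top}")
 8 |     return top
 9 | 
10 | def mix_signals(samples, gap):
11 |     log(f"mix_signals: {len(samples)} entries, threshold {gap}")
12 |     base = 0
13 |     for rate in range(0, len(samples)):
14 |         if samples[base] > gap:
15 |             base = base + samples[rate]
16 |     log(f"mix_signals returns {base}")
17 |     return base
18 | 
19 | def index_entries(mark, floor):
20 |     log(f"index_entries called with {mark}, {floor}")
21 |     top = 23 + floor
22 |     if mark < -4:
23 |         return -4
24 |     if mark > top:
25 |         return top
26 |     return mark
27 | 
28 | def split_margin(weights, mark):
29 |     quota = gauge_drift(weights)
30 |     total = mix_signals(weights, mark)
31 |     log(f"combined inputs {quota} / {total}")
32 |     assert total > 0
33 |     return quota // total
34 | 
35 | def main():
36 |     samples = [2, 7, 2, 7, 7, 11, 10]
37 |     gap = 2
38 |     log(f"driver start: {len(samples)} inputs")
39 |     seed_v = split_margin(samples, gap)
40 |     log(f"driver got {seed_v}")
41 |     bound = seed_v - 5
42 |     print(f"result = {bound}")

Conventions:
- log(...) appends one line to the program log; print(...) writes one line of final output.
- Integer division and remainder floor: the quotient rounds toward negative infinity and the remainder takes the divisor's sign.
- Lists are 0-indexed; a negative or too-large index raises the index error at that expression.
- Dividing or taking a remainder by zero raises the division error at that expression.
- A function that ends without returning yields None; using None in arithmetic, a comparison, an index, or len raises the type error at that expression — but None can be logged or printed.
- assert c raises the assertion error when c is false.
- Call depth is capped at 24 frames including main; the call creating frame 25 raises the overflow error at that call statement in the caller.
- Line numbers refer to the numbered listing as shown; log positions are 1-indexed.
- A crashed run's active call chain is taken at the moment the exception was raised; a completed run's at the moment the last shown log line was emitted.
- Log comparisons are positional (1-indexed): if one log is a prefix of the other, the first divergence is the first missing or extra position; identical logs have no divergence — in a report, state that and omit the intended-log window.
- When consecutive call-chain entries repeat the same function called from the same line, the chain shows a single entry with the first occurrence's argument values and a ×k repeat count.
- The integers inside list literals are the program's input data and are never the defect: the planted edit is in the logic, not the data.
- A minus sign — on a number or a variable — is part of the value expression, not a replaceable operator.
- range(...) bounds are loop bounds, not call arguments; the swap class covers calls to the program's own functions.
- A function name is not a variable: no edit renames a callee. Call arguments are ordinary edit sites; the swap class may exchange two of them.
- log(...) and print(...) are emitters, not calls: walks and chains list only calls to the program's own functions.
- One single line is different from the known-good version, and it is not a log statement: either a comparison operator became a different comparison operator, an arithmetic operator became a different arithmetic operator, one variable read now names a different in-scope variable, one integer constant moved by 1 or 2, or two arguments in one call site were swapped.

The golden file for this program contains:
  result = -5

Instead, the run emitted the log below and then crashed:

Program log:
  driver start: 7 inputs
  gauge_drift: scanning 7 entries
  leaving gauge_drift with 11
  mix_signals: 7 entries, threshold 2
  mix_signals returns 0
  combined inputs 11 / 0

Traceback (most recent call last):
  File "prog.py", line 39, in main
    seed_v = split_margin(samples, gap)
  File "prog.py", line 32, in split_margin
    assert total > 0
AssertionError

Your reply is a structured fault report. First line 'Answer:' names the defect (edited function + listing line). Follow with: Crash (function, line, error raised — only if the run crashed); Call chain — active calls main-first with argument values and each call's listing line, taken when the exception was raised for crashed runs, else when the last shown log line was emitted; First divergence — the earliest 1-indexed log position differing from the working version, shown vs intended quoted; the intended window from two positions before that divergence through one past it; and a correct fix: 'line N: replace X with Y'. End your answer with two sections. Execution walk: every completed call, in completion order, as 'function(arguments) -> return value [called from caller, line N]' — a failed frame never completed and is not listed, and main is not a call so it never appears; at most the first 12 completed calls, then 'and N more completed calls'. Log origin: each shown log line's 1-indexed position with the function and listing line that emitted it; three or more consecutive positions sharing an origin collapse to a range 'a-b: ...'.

Answer: the defect is in mix_signals at line 14.
Key observation: Log line 5 is where behavior first shows: 'mix_signals returns 0' appears instead of 'mix_signals returns 42'.
Crash: split_margin, line 32, AssertionError.
Call chain: main -> split_margin([2, 7, 2, 7, 7, 11, 10], 2) (called at line 39).
First divergence: at position 5 the run shows 'mix_signals returns 0' where the working version logs 'mix_signals returns 42'.
Intended log window:
  3: leaving gauge_drift with 11
  4: mix_signals: 7 entries, threshold 2
  5: mix_signals returns 42
  6: combined inputs 11 / 42
Execution walk:
  gauge_drift([2, 7, 2, 7, 7, 11, 10]) -> 11  [called from split_margin, line 29]
  mix_signals([2, 7, 2, 7, 7, 11, 10], 2) -> 0  [called from split_margin, line 30]
Log line origins:
  1 — main, line 38
  2 — gauge_drift, line 2
  3 — gauge_drift, line 7
  4 — mix_signals, line 11
  5 — mix_signals, line 16
  6 — split_margin, line 31
A correct fix: line 14: replace `base` with `rate`.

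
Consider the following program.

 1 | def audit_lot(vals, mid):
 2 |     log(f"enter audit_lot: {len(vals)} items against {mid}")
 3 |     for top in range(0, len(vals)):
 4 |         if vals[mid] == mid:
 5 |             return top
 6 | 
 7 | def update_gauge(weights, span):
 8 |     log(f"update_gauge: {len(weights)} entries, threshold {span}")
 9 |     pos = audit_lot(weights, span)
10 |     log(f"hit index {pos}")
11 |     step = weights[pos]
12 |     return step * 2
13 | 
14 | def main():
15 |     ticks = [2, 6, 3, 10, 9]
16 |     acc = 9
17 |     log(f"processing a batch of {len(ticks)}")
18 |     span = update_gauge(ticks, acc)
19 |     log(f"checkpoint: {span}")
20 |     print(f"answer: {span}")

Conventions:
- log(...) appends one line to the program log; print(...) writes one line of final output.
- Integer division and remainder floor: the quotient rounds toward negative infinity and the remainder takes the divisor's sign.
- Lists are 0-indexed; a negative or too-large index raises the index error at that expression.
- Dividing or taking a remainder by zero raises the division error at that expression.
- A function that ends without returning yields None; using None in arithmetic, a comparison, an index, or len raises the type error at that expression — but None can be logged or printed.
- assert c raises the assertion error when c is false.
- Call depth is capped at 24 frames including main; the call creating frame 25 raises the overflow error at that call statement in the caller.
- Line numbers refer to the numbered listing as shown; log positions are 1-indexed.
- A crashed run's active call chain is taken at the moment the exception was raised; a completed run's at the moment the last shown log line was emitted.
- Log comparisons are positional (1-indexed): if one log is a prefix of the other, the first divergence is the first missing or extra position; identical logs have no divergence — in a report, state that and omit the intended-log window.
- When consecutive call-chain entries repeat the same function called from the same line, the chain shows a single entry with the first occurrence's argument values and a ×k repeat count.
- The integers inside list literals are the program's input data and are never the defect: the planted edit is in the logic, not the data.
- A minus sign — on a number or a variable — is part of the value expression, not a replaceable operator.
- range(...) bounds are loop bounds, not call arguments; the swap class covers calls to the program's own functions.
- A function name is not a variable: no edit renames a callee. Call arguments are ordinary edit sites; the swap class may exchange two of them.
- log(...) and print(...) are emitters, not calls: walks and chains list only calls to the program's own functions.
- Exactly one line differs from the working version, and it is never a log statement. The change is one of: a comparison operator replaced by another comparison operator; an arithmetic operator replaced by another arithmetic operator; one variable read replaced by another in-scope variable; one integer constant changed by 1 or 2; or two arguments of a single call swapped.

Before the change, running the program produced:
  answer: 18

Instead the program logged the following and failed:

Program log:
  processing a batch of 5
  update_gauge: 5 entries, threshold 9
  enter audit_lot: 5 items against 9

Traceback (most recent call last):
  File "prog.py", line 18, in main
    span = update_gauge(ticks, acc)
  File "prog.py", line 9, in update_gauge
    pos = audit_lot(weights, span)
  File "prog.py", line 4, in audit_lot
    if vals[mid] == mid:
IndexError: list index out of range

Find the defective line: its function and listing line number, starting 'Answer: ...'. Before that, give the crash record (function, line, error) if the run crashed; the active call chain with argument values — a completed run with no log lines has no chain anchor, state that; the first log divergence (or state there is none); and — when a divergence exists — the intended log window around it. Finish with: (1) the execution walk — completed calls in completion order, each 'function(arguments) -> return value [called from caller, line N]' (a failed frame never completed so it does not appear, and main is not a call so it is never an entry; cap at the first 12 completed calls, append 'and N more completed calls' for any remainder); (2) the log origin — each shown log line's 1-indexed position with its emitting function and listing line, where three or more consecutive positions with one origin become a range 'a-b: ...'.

Answer: the defect is in audit_lot at line 4.
The tell: After 3 matching log lines the faulty run goes silent, while the working version continues with 'hit index 4'.
Crash: audit_lot, line 4, IndexError.
Call chain: main -> update_gauge([2, 6, 3, 10, 9], 9) (called at line 18) -> audit_lot([2, 6, 3, 10, 9], 9) (called at line 9).
First divergence: position 4; the shown log stops at 3 lines while the working version next logs 'hit index 4'.
Intended log window:
  2: update_gauge: 5 entries, threshold 9
  3: enter audit_lot: 5 items against 9
  4: hit index 4
  5: checkpoint: 18
Execution walk:
  (no call completed)
Origin of each log line:
  1: logged in main at line 17
  2: logged in update_gauge at line 8
  3: logged in audit_lot at line 2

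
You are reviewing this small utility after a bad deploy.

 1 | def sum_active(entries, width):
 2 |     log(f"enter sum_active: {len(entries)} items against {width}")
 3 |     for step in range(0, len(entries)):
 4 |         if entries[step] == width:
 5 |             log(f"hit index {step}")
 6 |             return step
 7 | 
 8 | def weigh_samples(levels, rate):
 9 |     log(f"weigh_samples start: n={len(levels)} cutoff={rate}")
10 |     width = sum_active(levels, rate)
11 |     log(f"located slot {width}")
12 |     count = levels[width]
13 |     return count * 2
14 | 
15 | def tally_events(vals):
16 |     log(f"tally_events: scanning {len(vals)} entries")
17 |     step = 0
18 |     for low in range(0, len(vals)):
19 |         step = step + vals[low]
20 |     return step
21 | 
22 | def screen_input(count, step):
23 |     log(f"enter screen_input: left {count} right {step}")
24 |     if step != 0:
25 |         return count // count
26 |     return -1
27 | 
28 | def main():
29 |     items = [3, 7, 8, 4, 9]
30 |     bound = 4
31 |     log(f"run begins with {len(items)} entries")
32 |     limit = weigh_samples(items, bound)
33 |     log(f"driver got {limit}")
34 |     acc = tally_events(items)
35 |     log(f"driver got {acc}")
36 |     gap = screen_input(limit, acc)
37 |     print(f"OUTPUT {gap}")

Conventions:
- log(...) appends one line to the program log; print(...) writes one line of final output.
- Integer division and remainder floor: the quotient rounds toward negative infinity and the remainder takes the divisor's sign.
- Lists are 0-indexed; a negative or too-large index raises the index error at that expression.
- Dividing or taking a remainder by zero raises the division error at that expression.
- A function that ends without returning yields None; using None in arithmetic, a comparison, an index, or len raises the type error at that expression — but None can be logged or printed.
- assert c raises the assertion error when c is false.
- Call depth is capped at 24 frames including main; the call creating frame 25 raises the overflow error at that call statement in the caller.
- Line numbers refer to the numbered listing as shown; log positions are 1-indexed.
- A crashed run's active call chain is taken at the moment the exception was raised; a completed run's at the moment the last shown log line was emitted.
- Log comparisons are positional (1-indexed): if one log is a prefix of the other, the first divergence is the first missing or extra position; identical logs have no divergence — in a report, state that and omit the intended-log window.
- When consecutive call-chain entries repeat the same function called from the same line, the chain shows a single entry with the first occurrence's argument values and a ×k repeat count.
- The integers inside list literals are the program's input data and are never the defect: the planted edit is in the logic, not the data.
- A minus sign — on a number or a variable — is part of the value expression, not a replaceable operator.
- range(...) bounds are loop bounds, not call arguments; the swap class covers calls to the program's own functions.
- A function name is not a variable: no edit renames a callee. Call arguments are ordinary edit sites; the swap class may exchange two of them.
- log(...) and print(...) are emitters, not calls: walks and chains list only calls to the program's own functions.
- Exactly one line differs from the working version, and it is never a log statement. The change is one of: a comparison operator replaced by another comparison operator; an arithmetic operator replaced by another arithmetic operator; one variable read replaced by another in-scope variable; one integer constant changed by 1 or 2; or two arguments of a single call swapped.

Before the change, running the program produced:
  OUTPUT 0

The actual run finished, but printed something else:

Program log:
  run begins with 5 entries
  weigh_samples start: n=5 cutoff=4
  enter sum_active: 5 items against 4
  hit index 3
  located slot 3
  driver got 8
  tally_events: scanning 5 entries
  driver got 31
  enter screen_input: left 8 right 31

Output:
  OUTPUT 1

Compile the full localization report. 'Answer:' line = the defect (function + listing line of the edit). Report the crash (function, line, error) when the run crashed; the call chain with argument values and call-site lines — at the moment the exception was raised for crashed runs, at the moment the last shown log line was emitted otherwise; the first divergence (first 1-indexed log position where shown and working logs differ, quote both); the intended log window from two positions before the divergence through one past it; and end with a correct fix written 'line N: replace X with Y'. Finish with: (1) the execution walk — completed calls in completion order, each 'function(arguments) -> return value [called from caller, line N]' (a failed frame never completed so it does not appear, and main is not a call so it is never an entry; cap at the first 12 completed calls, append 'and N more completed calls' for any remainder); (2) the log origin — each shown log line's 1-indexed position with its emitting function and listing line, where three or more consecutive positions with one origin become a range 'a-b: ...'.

Answer: the defect is in screen_input at line 25.
Key fact: Every logged value matches the working version; the printed result is what differs.
Call chain: main -> screen_input(8, 31) (called at line 36).
First divergence: none — the logs agree in full.
Execution walk:
  sum_active([3, 7, 8, 4, 9], 4) -> 3  [called from weigh_samples, line 10]
  weigh_samples([3, 7, 8, 4, 9], 4) -> 8  [called from main, line 32]
  tally_events([3, 7, 8, 4, 9]) -> 31  [called from main, line 34]
  screen_input(8, 31) -> 1  [called from main, line 36]
Log origin:
  1: emitted by main (line 31)
  2: emitted by weigh_samples (line 9)
  3: emitted by sum_active (line 2)
  4: emitted by sum_active (line 5)
  5: emitted by weigh_samples (line 11)
  6: emitted by main (line 33)
  7: emitted by tally_events (line 16)
  8: emitted by main (line 35)
  9: emitted by screen_input (line 23)
A correct fix: line 25: replace `count // count` with `count // step`.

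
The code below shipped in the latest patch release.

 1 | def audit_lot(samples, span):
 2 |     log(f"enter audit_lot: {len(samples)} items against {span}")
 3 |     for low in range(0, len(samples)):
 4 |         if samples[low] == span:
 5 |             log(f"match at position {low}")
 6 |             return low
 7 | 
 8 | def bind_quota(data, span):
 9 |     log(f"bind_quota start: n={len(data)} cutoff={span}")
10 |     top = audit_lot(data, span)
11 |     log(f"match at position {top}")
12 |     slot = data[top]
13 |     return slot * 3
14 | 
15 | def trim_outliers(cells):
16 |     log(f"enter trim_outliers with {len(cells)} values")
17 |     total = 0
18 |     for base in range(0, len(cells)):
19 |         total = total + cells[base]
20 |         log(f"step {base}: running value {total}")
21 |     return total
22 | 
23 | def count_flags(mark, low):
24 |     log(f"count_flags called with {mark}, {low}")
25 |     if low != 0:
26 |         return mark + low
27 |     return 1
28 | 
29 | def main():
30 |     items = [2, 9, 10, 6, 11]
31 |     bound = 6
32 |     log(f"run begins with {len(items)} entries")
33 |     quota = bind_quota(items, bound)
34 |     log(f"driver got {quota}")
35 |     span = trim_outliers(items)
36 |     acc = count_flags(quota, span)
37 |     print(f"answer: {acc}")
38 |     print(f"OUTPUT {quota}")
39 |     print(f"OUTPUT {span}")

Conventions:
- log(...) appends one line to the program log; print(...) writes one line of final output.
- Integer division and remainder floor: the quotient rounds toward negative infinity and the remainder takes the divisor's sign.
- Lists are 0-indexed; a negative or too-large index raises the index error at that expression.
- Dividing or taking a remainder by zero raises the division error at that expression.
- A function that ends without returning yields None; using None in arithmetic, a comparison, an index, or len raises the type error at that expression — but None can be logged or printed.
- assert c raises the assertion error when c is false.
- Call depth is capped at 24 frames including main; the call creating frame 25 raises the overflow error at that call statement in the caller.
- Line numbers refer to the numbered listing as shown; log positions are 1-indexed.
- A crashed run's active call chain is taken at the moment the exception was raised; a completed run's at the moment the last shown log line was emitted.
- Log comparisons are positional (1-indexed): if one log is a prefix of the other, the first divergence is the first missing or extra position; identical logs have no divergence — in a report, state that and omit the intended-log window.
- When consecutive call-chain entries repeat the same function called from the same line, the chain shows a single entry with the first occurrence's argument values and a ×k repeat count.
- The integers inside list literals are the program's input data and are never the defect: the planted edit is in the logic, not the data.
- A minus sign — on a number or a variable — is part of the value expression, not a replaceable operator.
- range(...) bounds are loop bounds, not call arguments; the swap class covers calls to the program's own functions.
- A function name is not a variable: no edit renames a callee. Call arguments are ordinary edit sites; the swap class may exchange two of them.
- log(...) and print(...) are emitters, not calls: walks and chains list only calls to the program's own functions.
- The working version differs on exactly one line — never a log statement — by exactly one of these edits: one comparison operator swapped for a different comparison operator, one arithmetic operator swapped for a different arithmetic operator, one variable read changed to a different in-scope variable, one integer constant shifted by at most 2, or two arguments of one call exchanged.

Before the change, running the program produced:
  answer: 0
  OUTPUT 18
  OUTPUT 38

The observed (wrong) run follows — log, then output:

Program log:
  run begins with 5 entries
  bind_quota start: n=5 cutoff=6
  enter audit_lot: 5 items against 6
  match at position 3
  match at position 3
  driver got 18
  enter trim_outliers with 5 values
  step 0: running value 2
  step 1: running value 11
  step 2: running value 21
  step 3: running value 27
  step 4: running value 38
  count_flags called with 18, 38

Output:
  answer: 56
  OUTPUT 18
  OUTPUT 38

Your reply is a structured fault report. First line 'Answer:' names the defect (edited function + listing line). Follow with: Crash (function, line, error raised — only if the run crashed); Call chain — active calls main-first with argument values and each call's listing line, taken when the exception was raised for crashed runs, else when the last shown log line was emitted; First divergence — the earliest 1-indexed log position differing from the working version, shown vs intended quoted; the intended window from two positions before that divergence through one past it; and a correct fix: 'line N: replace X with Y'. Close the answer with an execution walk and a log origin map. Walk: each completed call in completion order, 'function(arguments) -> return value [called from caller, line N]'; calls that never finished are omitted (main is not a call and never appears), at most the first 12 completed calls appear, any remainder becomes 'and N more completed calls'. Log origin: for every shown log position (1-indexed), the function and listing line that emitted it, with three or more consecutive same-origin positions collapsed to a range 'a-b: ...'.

Answer: the defect is in count_flags at line 26.
Key observation: The logs agree in full; only the final output differs.
Call chain: main -> count_flags(18, 38) (called at line 36).
First divergence: there is none — every log position agrees.
Execution walk:
  audit_lot([2, 9, 10, 6, 11], 6) -> 3  [called from bind_quota, line 10]
  bind_quota([2, 9, 10, 6, 11], 6) -> 18  [called from main, line 33]
  trim_outliers([2, 9, 10, 6, 11]) -> 38  [called from main, line 35]
  count_flags(18, 38) -> 56  [called from main, line 36]
Log line origins:
  1: from main, line 32
  2: from bind_quota, line 9
  3: from audit_lot, line 2
  4: from audit_lot, line 5
  5: from bind_quota, line 11
  6: from main, line 34
  7: from trim_outliers, line 16
  8-12: from trim_outliers, line 20
  13: from count_flags, line 24
A correct fix: line 26: replace `+` with `//`.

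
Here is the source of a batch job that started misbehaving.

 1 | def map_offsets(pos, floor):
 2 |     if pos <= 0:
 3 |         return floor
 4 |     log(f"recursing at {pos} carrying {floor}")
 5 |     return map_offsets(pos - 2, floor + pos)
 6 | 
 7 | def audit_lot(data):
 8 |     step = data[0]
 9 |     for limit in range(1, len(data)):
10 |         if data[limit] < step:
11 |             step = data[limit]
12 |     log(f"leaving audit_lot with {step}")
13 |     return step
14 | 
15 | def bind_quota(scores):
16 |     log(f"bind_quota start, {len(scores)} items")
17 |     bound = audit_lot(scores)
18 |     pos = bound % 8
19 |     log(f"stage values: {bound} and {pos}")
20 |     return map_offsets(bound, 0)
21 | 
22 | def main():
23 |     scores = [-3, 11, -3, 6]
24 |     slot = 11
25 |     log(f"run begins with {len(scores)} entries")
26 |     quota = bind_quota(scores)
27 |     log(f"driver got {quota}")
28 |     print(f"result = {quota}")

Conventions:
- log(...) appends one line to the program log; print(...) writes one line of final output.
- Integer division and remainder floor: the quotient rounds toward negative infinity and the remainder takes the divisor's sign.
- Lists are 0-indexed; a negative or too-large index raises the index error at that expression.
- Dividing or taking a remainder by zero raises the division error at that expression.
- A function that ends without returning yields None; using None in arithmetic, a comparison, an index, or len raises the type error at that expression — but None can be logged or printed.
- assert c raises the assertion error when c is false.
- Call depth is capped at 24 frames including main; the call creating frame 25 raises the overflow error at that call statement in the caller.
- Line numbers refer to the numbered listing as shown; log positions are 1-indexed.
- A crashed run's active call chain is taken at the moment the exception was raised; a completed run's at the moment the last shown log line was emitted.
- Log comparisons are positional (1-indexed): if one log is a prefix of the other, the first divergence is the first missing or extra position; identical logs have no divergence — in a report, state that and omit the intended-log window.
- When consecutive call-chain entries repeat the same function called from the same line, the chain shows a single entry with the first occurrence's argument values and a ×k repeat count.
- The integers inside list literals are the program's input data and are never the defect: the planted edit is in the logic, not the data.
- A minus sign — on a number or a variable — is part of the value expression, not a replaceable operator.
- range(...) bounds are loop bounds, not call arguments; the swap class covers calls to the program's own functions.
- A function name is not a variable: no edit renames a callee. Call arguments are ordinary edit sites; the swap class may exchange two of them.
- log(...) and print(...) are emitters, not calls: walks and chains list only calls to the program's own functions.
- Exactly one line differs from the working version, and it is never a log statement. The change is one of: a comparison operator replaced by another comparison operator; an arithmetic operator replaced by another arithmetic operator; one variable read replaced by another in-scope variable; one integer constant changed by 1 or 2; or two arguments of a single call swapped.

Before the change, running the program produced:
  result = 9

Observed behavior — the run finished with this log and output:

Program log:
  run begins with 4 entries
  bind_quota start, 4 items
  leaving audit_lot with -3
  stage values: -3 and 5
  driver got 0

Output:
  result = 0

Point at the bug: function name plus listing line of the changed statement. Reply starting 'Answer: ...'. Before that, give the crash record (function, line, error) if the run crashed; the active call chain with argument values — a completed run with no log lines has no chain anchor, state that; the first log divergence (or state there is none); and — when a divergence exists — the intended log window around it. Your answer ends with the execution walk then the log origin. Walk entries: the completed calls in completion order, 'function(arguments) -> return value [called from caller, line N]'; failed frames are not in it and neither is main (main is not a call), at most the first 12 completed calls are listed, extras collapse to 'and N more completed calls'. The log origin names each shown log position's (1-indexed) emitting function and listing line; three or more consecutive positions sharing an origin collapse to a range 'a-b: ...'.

Answer: the defect is in bind_quota at line 20.
The tell: The earliest visible damage is log position 5 — 'driver got 0' rather than the intended 'recursing at 5 carrying 0'.
Call chain: main.
First divergence: at position 5 the run shows 'driver got 0' where the working version logs 'recursing at 5 carrying 0'.
Intended log window:
  3: leaving audit_lot with -3
  4: stage values: -3 and 5
  5: recursing at 5 carrying 0
  6: recursing at 3 carrying 5
Execution walk:
  audit_lot([-3, 11, -3, 6]) -> -3  [called from bind_quota, line 17]
  map_offsets(-3, 0) -> 0  [called from bind_quota, line 20]
  bind_quota([-3, 11, -3, 6]) -> 0  [called from main, line 26]
Origin of each log line:
  1: from main, line 25
  2: from bind_quota, line 16
  3: from audit_lot, line 12
  4: from bind_quota, line 19
  5: from main, line 27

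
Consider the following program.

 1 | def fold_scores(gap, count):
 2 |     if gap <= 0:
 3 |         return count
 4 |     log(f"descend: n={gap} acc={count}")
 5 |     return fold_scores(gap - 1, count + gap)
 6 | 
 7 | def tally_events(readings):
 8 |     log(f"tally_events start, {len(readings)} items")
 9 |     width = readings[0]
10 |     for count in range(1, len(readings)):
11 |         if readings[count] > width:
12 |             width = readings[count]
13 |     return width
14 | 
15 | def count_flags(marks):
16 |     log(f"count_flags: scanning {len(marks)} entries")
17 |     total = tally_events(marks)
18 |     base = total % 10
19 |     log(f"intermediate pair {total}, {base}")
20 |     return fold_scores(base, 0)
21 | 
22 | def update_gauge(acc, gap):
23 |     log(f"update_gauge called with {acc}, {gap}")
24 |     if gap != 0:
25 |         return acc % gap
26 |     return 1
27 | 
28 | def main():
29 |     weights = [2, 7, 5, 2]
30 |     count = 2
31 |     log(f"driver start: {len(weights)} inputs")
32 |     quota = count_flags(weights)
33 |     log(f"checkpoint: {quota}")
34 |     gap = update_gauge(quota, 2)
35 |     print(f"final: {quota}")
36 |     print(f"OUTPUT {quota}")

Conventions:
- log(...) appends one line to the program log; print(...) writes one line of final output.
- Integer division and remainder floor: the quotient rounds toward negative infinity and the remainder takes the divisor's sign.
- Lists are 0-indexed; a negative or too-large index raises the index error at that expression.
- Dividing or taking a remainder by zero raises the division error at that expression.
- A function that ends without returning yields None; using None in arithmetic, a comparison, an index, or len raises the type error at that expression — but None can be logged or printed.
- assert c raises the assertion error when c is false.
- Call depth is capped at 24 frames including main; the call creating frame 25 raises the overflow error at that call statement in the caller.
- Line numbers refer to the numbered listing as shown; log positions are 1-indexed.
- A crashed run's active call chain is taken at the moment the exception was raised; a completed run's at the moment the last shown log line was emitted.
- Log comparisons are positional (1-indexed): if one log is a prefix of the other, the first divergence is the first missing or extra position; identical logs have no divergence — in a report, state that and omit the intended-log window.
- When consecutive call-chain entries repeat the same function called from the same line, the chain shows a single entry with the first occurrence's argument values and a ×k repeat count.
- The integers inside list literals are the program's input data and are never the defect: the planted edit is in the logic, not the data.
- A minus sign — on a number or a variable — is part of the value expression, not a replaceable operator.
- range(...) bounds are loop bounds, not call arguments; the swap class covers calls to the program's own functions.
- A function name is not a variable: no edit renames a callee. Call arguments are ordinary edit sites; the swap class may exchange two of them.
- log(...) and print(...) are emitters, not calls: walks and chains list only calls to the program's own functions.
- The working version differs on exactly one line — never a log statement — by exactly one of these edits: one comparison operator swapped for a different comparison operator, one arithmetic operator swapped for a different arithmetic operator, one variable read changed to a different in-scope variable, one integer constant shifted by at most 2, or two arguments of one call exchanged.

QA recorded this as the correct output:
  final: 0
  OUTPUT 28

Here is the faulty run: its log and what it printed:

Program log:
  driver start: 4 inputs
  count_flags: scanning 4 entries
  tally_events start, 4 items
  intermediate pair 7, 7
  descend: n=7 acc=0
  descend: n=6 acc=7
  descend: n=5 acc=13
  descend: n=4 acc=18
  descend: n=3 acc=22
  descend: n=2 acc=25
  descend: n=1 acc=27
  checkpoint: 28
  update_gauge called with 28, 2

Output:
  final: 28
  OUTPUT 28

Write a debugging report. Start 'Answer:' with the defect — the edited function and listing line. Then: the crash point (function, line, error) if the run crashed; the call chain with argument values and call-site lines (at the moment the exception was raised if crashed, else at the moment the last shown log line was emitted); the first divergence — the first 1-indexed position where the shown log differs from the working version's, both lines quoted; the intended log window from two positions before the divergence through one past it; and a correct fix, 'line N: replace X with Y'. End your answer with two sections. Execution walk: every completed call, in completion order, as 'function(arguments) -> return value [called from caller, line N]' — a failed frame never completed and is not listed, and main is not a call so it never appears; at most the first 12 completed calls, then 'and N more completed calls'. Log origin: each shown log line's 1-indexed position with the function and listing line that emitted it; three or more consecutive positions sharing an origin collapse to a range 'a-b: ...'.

Answer: the defect is in main at line 35.
The tell: No log line changed; the fault shows up purely in the output.
Call chain: main -> update_gauge(28, 2) (called at line 34).
First divergence: there is none — every log position agrees.
Execution walk:
  tally_events([2, 7, 5, 2]) -> 7  [called from count_flags, line 17]
  fold_scores(0, 28) -> 28  [called from fold_scores, line 5]
  fold_scores(1, 27) -> 28  [called from fold_scores, line 5]
  fold_scores(2, 25) -> 28  [called from fold_scores, line 5]
  fold_scores(3, 22) -> 28  [called from fold_scores, line 5]
  fold_scores(4, 18) -> 28  [called from fold_scores, line 5]
  fold_scores(5, 13) -> 28  [called from fold_scores, line 5]
  fold_scores(6, 7) -> 28  [called from fold_scores, line 5]
  fold_scores(7, 0) -> 28  [called from count_flags, line 20]
  count_flags([2, 7, 5, 2]) -> 28  [called from main, line 32]
  update_gauge(28, 2) -> 0  [called from main, line 34]
Log origin:
  1: emitted by main (line 31)
  2: emitted by count_flags (line 16)
  3: emitted by tally_events (line 8)
  4: emitted by count_flags (line 19)
  5-11: emitted by fold_scores (line 4)
  12: emitted by main (line 33)
  13: emitted by update_gauge (line 23)
A correct fix: line 35: replace `quota` with `gap`.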